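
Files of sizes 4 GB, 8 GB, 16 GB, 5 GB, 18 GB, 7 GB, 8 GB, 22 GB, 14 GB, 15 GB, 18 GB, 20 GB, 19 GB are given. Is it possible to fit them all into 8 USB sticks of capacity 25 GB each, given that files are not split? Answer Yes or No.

Yes

A valid assignment using 8 USB sticks:
  USB stick 1: 22 = 22
  USB stick 2: 20 + 5 = 25
  USB stick 3: 19 + 4 = 23
  USB stick 4: 18 + 7 = 25
  USB stick 5: 18 = 18
  USB stick 6: 16 + 8 = 24
  USB stick 7: 15 + 8 = 23
  USB stick 8: 14 = 14
Every load is within 25 GB, so 8 USB sticks suffice.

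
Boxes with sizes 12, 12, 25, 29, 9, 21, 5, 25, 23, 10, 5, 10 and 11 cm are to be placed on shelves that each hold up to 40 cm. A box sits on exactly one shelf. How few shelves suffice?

Total = 29 + 25 + 25 + 23 + 21 + 12 + 12 + 11 + 10 + 10 + 9 + 5 + 5 = 197 cm.
Lower bound: ⌈197/40⌉ = 5 shelves.
A packing using 5 shelves:
  shelf 1: 29 + 11 = 40
  shelf 2: 25 + 12 = 37
  shelf 3: 25 + 10 + 5 = 40
  shelf 4: 23 + 12 + 5 = 40
  shelf 5: 21 + 10 + 9 = 40
This matches the lower bound, so 5 is optimal.

5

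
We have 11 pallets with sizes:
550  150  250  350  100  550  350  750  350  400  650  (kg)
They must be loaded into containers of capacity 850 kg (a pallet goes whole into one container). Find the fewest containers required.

Total = 750 + 650 + 550 + 550 + 400 + 350 + 350 + 350 + 250 + 150 + 100 = 4450 kg.
Lower bound: ⌈4450/850⌉ = 6 containers.
A packing using 6 containers:
  container 1: 750 + 100 = 850
  container 2: 650 + 150 = 800
  container 3: 550 + 250 = 800
  container 4: 550 = 550
  container 5: 400 + 350 = 750
  container 6: 350 + 350 = 700
This matches the lower bound, so 6 is optimal.

6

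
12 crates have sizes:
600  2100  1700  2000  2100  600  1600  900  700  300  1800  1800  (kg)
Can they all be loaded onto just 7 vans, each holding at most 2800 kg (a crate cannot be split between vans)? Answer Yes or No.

A valid assignment using 7 vans:
  van 1: 2100 + 700 = 2800
  van 2: 2100 + 600 = 2700
  van 3: 2000 + 600 = 2600
  van 4: 1800 + 900 = 2700
  van 5: 1800 + 300 = 2100
  van 6: 1700 = 1700
  van 7: 1600 = 1600
Every load is within 2800 kg, so 7 vans suffice.

Yes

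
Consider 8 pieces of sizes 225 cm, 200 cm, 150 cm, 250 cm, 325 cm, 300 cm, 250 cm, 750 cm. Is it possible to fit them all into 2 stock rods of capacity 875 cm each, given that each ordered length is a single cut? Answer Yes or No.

Total = 2450 cm; ⌈2450/875⌉ = 3.
At least 3 stock rods are required, but only 2 are allowed.

No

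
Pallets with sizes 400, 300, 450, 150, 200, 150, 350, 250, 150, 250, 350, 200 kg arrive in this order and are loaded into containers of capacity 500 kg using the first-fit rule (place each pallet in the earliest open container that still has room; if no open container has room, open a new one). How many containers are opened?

  400 → container 1 (new)  [load 400/500]
  300 → container 2 (new)  [load 300/500]
  450 → container 3 (new)  [load 450/500]
  150 → container 2  [load 450/500]
  200 → container 4 (new)  [load 200/500]
  150 → container 4  [load 350/500]
  350 → container 5 (new)  [load 350/500]
  250 → container 6 (new)  [load 250/500]
  150 → container 4  [load 500/500]
  250 → container 6  [load 500/500]
  350 → container 7 (new)  [load 350/500]
  200 → container 8 (new)  [load 200/500]
8 containers opened.

8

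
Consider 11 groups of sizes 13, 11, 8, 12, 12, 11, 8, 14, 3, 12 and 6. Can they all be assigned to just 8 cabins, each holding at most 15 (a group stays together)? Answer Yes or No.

Total = 110; ⌈110/15⌉ = 8.
9 groups each exceed half the capacity and cannot share a cabin, forcing at least 9 cabins.
At least 9 cabins are required, but only 8 are allowed.

No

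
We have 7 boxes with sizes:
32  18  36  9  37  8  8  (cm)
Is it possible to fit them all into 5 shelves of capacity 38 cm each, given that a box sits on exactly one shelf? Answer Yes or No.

A valid assignment using 5 shelves:
  shelf 1: 37 = 37
  shelf 2: 36 = 36
  shelf 3: 32 = 32
  shelf 4: 18 + 9 + 8 = 35
  shelf 5: 8 = 8
Every load is within 38 cm, so 5 shelves suffice.

Yes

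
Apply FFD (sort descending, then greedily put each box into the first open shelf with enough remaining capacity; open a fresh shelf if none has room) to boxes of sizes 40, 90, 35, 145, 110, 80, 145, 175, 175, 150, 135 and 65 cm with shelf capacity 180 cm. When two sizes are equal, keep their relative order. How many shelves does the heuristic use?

8

Sorted descending: 175, 175, 150, 145, 145, 135, 110, 90, 80, 65, 40, 35.
  175 → shelf 1 (new)  [load 175/180]
  175 → shelf 2 (new)  [load 175/180]
  150 → shelf 3 (new)  [load 150/180]
  145 → shelf 4 (new)  [load 145/180]
  145 → shelf 5 (new)  [load 145/180]
  135 → shelf 6 (new)  [load 135/180]
  110 → shelf 7 (new)  [load 110/180]
  90 → shelf 8 (new)  [load 90/180]
  80 → shelf 8  [load 170/180]
  65 → shelf 7  [load 175/180]
  40 → shelf 6  [load 175/180]
  35 → shelf 4  [load 180/180]
8 shelves opened.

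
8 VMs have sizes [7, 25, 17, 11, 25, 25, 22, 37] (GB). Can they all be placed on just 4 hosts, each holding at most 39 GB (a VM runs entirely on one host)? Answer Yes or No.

No

Total = 169 GB; ⌈169/39⌉ = 5.
At least 5 hosts are required, but only 4 are allowed.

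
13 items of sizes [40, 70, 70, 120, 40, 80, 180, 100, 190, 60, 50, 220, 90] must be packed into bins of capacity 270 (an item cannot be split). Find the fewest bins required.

Total = 220 + 190 + 180 + 120 + 100 + 90 + 80 + 70 + 70 + 60 + 50 + 40 + 40 = 1310.
Lower bound: ⌈1310/270⌉ = 5 bins.
A packing using 5 bins:
  bin 1: 220 + 50 = 270
  bin 2: 190 + 80 = 270
  bin 3: 180 + 90 = 270
  bin 4: 120 + 100 + 40 = 260
  bin 5: 70 + 70 + 60 + 40 = 240
This matches the lower bound, so 5 is optimal.

5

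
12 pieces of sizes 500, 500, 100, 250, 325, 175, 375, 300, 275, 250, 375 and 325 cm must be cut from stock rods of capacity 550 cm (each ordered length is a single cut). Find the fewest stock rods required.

Total = 500 + 500 + 375 + 375 + 325 + 325 + 300 + 275 + 250 + 250 + 175 + 100 = 3750 cm.
Lower bound: ⌈3750/550⌉ = 7 stock rods.
A packing using 8 stock rods:
  stock rod 1: 500 = 500
  stock rod 2: 500 = 500
  stock rod 3: 375 + 175 = 550
  stock rod 4: 375 + 100 = 475
  stock rod 5: 325 = 325
  stock rod 6: 325 = 325
  stock rod 7: 300 + 250 = 550
  stock rod 8: 275 + 250 = 525
No arrangement into 7 stock rods stays within capacity, so 8 is optimal.

8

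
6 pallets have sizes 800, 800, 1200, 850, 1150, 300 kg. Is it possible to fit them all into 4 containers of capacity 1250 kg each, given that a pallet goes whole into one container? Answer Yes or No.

No

Total = 5100 kg; ⌈5100/1250⌉ = 5.
At least 5 containers are required, but only 4 are allowed.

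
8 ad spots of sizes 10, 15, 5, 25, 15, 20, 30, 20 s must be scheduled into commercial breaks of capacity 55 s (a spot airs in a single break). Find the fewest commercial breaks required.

3

Total = 30 + 25 + 20 + 20 + 15 + 15 + 10 + 5 = 140 s.
Lower bound: ⌈140/55⌉ = 3 commercial breaks.
A packing using 3 commercial breaks:
  break 1: 30 + 25 = 55
  break 2: 20 + 20 + 15 = 55
  break 3: 15 + 10 + 5 = 30
This matches the lower bound, so 3 is optimal.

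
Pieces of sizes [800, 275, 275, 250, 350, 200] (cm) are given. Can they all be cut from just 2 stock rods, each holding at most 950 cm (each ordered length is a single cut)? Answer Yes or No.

No

Total = 2150 cm; ⌈2150/950⌉ = 3.
At least 3 stock rods are required, but only 2 are allowed.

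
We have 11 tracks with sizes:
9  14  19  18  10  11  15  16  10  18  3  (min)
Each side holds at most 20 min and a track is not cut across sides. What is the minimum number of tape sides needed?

8

Total = 19 + 18 + 18 + 16 + 15 + 14 + 11 + 10 + 10 + 9 + 3 = 143 min.
Lower bound: ⌈143/20⌉ = 8 tape sides.
A packing using 8 tape sides:
  side 1: 19 = 19
  side 2: 18 = 18
  side 3: 18 = 18
  side 4: 16 + 3 = 19
  side 5: 15 = 15
  side 6: 14 = 14
  side 7: 11 + 9 = 20
  side 8: 10 + 10 = 20
This matches the lower bound, so 8 is optimal.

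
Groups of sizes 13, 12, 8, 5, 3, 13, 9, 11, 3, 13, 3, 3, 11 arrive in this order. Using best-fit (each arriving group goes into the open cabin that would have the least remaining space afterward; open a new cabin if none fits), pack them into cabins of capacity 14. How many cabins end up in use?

  13 → cabin 1 (new)  [load 13/14]
  12 → cabin 2 (new)  [load 12/14]
  8 → cabin 3 (new)  [load 8/14]
  5 → cabin 3  [load 13/14]
  3 → cabin 4 (new)  [load 3/14]
  13 → cabin 5 (new)  [load 13/14]
  9 → cabin 4  [load 12/14]
  11 → cabin 6 (new)  [load 11/14]
  3 → cabin 6  [load 14/14]
  13 → cabin 7 (new)  [load 13/14]
  3 → cabin 8 (new)  [load 3/14]
  3 → cabin 8  [load 6/14]
  11 → cabin 9 (new)  [load 11/14]
9 cabins opened.

9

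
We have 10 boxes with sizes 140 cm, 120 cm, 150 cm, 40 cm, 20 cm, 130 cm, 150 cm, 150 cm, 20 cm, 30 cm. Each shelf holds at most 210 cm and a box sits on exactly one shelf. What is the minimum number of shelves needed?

6

Total = 150 + 150 + 150 + 140 + 130 + 120 + 40 + 30 + 20 + 20 = 950 cm.
Lower bound: ⌈950/210⌉ = 5 shelves.
Also, 6 boxes each exceed 105 cm, and no two of those can share a shelf, so at least 6 shelves are needed.
A packing using 6 shelves:
  shelf 1: 150 + 40 + 20 = 210
  shelf 2: 150 + 30 + 20 = 200
  shelf 3: 150 = 150
  shelf 4: 140 = 140
  shelf 5: 130 = 130
  shelf 6: 120 = 120
This matches the lower bound, so 6 is optimal.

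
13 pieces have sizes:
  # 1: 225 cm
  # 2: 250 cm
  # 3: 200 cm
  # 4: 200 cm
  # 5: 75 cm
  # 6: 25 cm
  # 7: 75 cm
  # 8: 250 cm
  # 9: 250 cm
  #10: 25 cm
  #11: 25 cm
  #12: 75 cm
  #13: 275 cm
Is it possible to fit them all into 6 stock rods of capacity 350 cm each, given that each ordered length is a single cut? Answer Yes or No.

Total = 1950 cm; ⌈1950/350⌉ = 6.
7 pieces each exceed half the capacity and cannot share a stock rod, forcing at least 7 stock rods.
At least 7 stock rods are required, but only 6 are allowed.

No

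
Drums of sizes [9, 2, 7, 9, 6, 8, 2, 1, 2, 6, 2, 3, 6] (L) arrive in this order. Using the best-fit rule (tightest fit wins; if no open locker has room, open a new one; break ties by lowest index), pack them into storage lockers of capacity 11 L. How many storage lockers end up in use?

  9 → locker 1 (new)  [load 9/11]
  2 → locker 1  [load 11/11]
  7 → locker 2 (new)  [load 7/11]
  9 → locker 3 (new)  [load 9/11]
  6 → locker 4 (new)  [load 6/11]
  8 → locker 5 (new)  [load 8/11]
  2 → locker 3  [load 11/11]
  1 → locker 5  [load 9/11]
  2 → locker 5  [load 11/11]
  6 → locker 6 (new)  [load 6/11]
  2 → locker 2  [load 9/11]
  3 → locker 4  [load 9/11]
  6 → locker 7 (new)  [load 6/11]
7 storage lockers opened.

7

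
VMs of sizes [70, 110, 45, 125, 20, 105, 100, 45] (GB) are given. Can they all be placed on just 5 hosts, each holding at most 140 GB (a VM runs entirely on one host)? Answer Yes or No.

Total = 620 GB; ⌈620/140⌉ = 5.
The bound of 5 does not rule out 5, but exhaustive search shows no assignment into 5 hosts of capacity 140 GB exists — the minimum is 6.

No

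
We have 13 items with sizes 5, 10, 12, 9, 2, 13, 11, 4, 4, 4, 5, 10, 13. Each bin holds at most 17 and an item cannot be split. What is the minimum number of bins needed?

Total = 13 + 13 + 12 + 11 + 10 + 10 + 9 + 5 + 5 + 4 + 4 + 4 + 2 = 102.
Lower bound: ⌈102/17⌉ = 6 bins.
Also, 7 items each exceed 17/2, and no two of those can share a bin, so at least 7 bins are needed.
A packing using 7 bins:
  bin 1: 13 + 4 = 17
  bin 2: 13 + 4 = 17
  bin 3: 12 + 5 = 17
  bin 4: 11 + 5 = 16
  bin 5: 10 + 4 + 2 = 16
  bin 6: 10 = 10
  bin 7: 9 = 9
This matches the lower bound, so 7 is optimal.

7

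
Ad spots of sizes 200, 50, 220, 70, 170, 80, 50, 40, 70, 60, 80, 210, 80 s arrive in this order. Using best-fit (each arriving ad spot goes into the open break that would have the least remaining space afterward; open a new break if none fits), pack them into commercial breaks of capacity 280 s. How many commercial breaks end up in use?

  200 → break 1 (new)  [load 200/280]
  50 → break 1  [load 250/280]
  220 → break 2 (new)  [load 220/280]
  70 → break 3 (new)  [load 70/280]
  170 → break 3  [load 240/280]
  80 → break 4 (new)  [load 80/280]
  50 → break 2  [load 270/280]
  40 → break 3  [load 280/280]
  70 → break 4  [load 150/280]
  60 → break 4  [load 210/280]
  80 → break 5 (new)  [load 80/280]
  210 → break 6 (new)  [load 210/280]
  80 → break 5  [load 160/280]
6 commercial breaks opened.

6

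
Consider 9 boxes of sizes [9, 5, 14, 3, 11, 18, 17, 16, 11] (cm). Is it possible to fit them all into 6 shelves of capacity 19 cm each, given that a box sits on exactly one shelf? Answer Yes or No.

Total = 104 cm; ⌈104/19⌉ = 6.
The bound of 6 does not rule out 6, but exhaustive search shows no assignment into 6 shelves of capacity 19 cm exists — the minimum is 7.

No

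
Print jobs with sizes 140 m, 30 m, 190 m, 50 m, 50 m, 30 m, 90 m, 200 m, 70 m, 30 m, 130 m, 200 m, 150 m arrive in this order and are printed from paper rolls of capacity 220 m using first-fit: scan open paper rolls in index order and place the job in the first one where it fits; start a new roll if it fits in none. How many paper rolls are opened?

  140 → roll 1 (new)  [load 140/220]
  30 → roll 1  [load 170/220]
  190 → roll 2 (new)  [load 190/220]
  50 → roll 1  [load 220/220]
  50 → roll 3 (new)  [load 50/220]
  30 → roll 2  [load 220/220]
  90 → roll 3  [load 140/220]
  200 → roll 4 (new)  [load 200/220]
  70 → roll 3  [load 210/220]
  30 → roll 5 (new)  [load 30/220]
  130 → roll 5  [load 160/220]
  200 → roll 6 (new)  [load 200/220]
  150 → roll 7 (new)  [load 150/220]
7 paper rolls opened.

7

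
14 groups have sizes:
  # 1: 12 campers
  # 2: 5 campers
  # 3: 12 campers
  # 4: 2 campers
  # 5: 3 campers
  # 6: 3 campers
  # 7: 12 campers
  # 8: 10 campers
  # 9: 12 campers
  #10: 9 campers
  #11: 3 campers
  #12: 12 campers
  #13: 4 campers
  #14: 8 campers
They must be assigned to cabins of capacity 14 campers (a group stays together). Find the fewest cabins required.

Total = 12 + 12 + 12 + 12 + 12 + 10 + 9 + 8 + 5 + 4 + 3 + 3 + 3 + 2 = 107 campers.
Lower bound: ⌈107/14⌉ = 8 cabins.
A packing using 9 cabins:
  cabin 1: 12 + 2 = 14
  cabin 2: 12 = 12
  cabin 3: 12 = 12
  cabin 4: 12 = 12
  cabin 5: 12 = 12
  cabin 6: 10 + 4 = 14
  cabin 7: 9 + 5 = 14
  cabin 8: 8 + 3 + 3 = 14
  cabin 9: 3 = 3
No arrangement into 8 cabins stays within capacity, so 9 is optimal.

9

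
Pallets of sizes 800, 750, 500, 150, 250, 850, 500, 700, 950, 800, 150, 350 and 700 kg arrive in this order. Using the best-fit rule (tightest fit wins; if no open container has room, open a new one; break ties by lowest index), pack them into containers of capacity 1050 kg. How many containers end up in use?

8

  800 → container 1 (new)  [load 800/1050]
  750 → container 2 (new)  [load 750/1050]
  500 → container 3 (new)  [load 500/1050]
  150 → container 1  [load 950/1050]
  250 → container 2  [load 1000/1050]
  850 → container 4 (new)  [load 850/1050]
  500 → container 3  [load 1000/1050]
  700 → container 5 (new)  [load 700/1050]
  950 → container 6 (new)  [load 950/1050]
  800 → container 7 (new)  [load 800/1050]
  150 → container 4  [load 1000/1050]
  350 → container 5  [load 1050/1050]
  700 → container 8 (new)  [load 700/1050]
8 containers opened.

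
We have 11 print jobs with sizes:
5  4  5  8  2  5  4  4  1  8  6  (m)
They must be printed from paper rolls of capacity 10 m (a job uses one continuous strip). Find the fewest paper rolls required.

Total = 8 + 8 + 6 + 5 + 5 + 5 + 4 + 4 + 4 + 2 + 1 = 52 m.
Lower bound: ⌈52/10⌉ = 6 paper rolls.
A packing using 6 paper rolls:
  roll 1: 8 + 2 = 10
  roll 2: 8 + 1 = 9
  roll 3: 6 + 4 = 10
  roll 4: 5 + 5 = 10
  roll 5: 5 + 4 = 9
  roll 6: 4 = 4
This matches the lower bound, so 6 is optimal.

6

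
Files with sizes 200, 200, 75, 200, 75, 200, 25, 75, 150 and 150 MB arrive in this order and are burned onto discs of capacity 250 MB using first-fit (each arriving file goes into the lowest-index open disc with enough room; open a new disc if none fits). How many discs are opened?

  200 → disc 1 (new)  [load 200/250]
  200 → disc 2 (new)  [load 200/250]
  75 → disc 3 (new)  [load 75/250]
  200 → disc 4 (new)  [load 200/250]
  75 → disc 3  [load 150/250]
  200 → disc 5 (new)  [load 200/250]
  25 → disc 1  [load 225/250]
  75 → disc 3  [load 225/250]
  150 → disc 6 (new)  [load 150/250]
  150 → disc 7 (new)  [load 150/250]
7 discs opened.

7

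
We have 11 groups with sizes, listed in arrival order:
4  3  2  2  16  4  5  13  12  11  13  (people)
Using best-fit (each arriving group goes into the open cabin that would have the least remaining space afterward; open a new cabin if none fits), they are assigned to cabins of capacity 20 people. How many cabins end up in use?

6

  4 → cabin 1 (new)  [load 4/20]
  3 → cabin 1  [load 7/20]
  2 → cabin 1  [load 9/20]
  2 → cabin 1  [load 11/20]
  16 → cabin 2 (new)  [load 16/20]
  4 → cabin 2  [load 20/20]
  5 → cabin 1  [load 16/20]
  13 → cabin 3 (new)  [load 13/20]
  12 → cabin 4 (new)  [load 12/20]
  11 → cabin 5 (new)  [load 11/20]
  13 → cabin 6 (new)  [load 13/20]
6 cabins opened.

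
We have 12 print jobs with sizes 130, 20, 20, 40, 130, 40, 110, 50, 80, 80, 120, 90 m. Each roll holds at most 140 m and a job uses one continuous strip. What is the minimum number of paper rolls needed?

Total = 130 + 130 + 120 + 110 + 90 + 80 + 80 + 50 + 40 + 40 + 20 + 20 = 910 m.
Lower bound: ⌈910/140⌉ = 7 paper rolls.
A packing using 7 paper rolls:
  roll 1: 130 = 130
  roll 2: 130 = 130
  roll 3: 120 + 20 = 140
  roll 4: 110 + 20 = 130
  roll 5: 90 + 50 = 140
  roll 6: 80 + 40 = 120
  roll 7: 80 + 40 = 120
This matches the lower bound, so 7 is optimal.

7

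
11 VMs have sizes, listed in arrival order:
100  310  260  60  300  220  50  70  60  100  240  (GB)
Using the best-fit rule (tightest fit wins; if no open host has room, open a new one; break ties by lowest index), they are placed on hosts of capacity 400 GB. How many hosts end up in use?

5

  100 → host 1 (new)  [load 100/400]
  310 → host 2 (new)  [load 310/400]
  260 → host 1  [load 360/400]
  60 → host 2  [load 370/400]
  300 → host 3 (new)  [load 300/400]
  220 → host 4 (new)  [load 220/400]
  50 → host 3  [load 350/400]
  70 → host 4  [load 290/400]
  60 → host 4  [load 350/400]
  100 → host 5 (new)  [load 100/400]
  240 → host 5  [load 340/400]
5 hosts opened.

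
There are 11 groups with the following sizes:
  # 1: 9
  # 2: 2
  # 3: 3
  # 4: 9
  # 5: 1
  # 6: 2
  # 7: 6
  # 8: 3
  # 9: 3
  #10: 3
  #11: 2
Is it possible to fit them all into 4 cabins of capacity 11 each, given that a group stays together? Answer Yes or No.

A valid assignment using 4 cabins:
  cabin 1: 9 + 2 = 11
  cabin 2: 9 + 2 = 11
  cabin 3: 6 + 3 + 2 = 11
  cabin 4: 3 + 3 + 3 + 1 = 10
Every load is within 11, so 4 cabins suffice.

Yes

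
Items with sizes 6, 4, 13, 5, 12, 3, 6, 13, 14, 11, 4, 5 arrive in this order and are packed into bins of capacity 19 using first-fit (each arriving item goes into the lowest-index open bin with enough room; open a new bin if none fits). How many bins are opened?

6

  6 → bin 1 (new)  [load 6/19]
  4 → bin 1  [load 10/19]
  13 → bin 2 (new)  [load 13/19]
  5 → bin 1  [load 15/19]
  12 → bin 3 (new)  [load 12/19]
  3 → bin 1  [load 18/19]
  6 → bin 2  [load 19/19]
  13 → bin 4 (new)  [load 13/19]
  14 → bin 5 (new)  [load 14/19]
  11 → bin 6 (new)  [load 11/19]
  4 → bin 3  [load 16/19]
  5 → bin 4  [load 18/19]
6 bins opened.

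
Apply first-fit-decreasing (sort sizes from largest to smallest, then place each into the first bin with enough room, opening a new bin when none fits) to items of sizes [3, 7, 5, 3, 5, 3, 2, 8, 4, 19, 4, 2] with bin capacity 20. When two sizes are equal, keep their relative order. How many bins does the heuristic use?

Sorted descending: 19, 8, 7, 5, 5, 4, 4, 3, 3, 3, 2, 2.
  19 → bin 1 (new)  [load 19/20]
  8 → bin 2 (new)  [load 8/20]
  7 → bin 2  [load 15/20]
  5 → bin 2  [load 20/20]
  5 → bin 3 (new)  [load 5/20]
  4 → bin 3  [load 9/20]
  4 → bin 3  [load 13/20]
  3 → bin 3  [load 16/20]
  3 → bin 3  [load 19/20]
  3 → bin 4 (new)  [load 3/20]
  2 → bin 4  [load 5/20]
  2 → bin 4  [load 7/20]
4 bins opened.

4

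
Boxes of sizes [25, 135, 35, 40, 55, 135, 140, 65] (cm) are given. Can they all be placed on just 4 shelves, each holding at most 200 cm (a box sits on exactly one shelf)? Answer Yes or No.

Yes

A valid assignment using 4 shelves:
  shelf 1: 140 + 55 = 195
  shelf 2: 135 + 65 = 200
  shelf 3: 135 + 40 + 25 = 200
  shelf 4: 35 = 35
Every load is within 200 cm, so 4 shelves suffice.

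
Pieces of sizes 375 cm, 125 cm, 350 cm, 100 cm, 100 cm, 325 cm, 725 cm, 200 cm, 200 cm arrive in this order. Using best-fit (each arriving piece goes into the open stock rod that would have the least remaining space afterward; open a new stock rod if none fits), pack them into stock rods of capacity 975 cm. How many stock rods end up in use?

3

  375 → stock rod 1 (new)  [load 375/975]
  125 → stock rod 1  [load 500/975]
  350 → stock rod 1  [load 850/975]
  100 → stock rod 1  [load 950/975]
  100 → stock rod 2 (new)  [load 100/975]
  325 → stock rod 2  [load 425/975]
  725 → stock rod 3 (new)  [load 725/975]
  200 → stock rod 3  [load 925/975]
  200 → stock rod 2  [load 625/975]
3 stock rods opened.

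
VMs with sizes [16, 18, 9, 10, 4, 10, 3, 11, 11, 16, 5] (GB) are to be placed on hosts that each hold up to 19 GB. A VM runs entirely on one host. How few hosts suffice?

Total = 18 + 16 + 16 + 11 + 11 + 10 + 10 + 9 + 5 + 4 + 3 = 113 GB.
Lower bound: ⌈113/19⌉ = 6 hosts.
Also, 7 VMs each exceed 19/2 GB, and no two of those can share a host, so at least 7 hosts are needed.
A packing using 7 hosts:
  host 1: 18 = 18
  host 2: 16 + 3 = 19
  host 3: 16 = 16
  host 4: 11 + 5 = 16
  host 5: 11 + 4 = 15
  host 6: 10 + 9 = 19
  host 7: 10 = 10
This matches the lower bound, so 7 is optimal.

7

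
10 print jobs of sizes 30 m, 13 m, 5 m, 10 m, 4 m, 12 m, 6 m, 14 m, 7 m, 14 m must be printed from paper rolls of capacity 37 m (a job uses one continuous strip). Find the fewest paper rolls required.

Total = 30 + 14 + 14 + 13 + 12 + 10 + 7 + 6 + 5 + 4 = 115 m.
Lower bound: ⌈115/37⌉ = 4 paper rolls.
A packing using 4 paper rolls:
  roll 1: 30 + 7 = 37
  roll 2: 14 + 14 + 6 = 34
  roll 3: 13 + 12 + 10 = 35
  roll 4: 5 + 4 = 9
This matches the lower bound, so 4 is optimal.

4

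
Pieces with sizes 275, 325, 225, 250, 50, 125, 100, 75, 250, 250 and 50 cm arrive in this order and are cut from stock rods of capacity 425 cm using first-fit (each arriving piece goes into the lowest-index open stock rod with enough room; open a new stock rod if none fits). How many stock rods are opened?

6

  275 → stock rod 1 (new)  [load 275/425]
  325 → stock rod 2 (new)  [load 325/425]
  225 → stock rod 3 (new)  [load 225/425]
  250 → stock rod 4 (new)  [load 250/425]
  50 → stock rod 1  [load 325/425]
  125 → stock rod 3  [load 350/425]
  100 → stock rod 1  [load 425/425]
  75 → stock rod 2  [load 400/425]
  250 → stock rod 5 (new)  [load 250/425]
  250 → stock rod 6 (new)  [load 250/425]
  50 → stock rod 3  [load 400/425]
6 stock rods opened.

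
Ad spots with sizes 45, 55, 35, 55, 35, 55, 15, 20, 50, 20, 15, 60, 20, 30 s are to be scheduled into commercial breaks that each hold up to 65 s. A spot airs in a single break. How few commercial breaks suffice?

Total = 60 + 55 + 55 + 55 + 50 + 45 + 35 + 35 + 30 + 20 + 20 + 20 + 15 + 15 = 510 s.
Lower bound: ⌈510/65⌉ = 8 commercial breaks.
A packing using 9 commercial breaks:
  break 1: 60 = 60
  break 2: 55 = 55
  break 3: 55 = 55
  break 4: 55 = 55
  break 5: 50 + 15 = 65
  break 6: 45 + 20 = 65
  break 7: 35 + 30 = 65
  break 8: 35 + 20 = 55
  break 9: 20 + 15 = 35
No arrangement into 8 commercial breaks stays within capacity, so 9 is optimal.

9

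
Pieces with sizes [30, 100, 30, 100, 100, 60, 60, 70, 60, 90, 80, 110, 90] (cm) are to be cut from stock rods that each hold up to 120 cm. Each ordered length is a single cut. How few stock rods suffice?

Total = 110 + 100 + 100 + 100 + 90 + 90 + 80 + 70 + 60 + 60 + 60 + 30 + 30 = 980 cm.
Lower bound: ⌈980/120⌉ = 9 stock rods.
A packing using 10 stock rods:
  stock rod 1: 110 = 110
  stock rod 2: 100 = 100
  stock rod 3: 100 = 100
  stock rod 4: 100 = 100
  stock rod 5: 90 + 30 = 120
  stock rod 6: 90 + 30 = 120
  stock rod 7: 80 = 80
  stock rod 8: 70 = 70
  stock rod 9: 60 + 60 = 120
  stock rod 10: 60 = 60
No arrangement into 9 stock rods stays within capacity, so 10 is optimal.

10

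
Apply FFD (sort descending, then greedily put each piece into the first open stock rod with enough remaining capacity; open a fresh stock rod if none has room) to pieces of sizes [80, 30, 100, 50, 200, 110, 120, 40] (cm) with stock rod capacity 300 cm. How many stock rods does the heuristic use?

3

Sorted descending: 200, 120, 110, 100, 80, 50, 40, 30.
  200 → stock rod 1 (new)  [load 200/300]
  120 → stock rod 2 (new)  [load 120/300]
  110 → stock rod 2  [load 230/300]
  100 → stock rod 1  [load 300/300]
  80 → stock rod 3 (new)  [load 80/300]
  50 → stock rod 2  [load 280/300]
  40 → stock rod 3  [load 120/300]
  30 → stock rod 3  [load 150/300]
3 stock rods opened.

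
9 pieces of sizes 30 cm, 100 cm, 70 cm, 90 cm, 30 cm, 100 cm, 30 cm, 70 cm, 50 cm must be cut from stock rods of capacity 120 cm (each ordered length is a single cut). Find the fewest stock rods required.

6

Total = 100 + 100 + 90 + 70 + 70 + 50 + 30 + 30 + 30 = 570 cm.
Lower bound: ⌈570/120⌉ = 5 stock rods.
A packing using 6 stock rods:
  stock rod 1: 100 = 100
  stock rod 2: 100 = 100
  stock rod 3: 90 + 30 = 120
  stock rod 4: 70 + 50 = 120
  stock rod 5: 70 + 30 = 100
  stock rod 6: 30 = 30
No arrangement into 5 stock rods stays within capacity, so 6 is optimal.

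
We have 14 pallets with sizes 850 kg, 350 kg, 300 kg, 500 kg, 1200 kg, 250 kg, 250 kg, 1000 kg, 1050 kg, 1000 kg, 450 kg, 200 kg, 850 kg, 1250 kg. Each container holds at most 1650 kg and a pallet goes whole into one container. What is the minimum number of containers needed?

Total = 1250 + 1200 + 1050 + 1000 + 1000 + 850 + 850 + 500 + 450 + 350 + 300 + 250 + 250 + 200 = 9500 kg.
Lower bound: ⌈9500/1650⌉ = 6 containers.
Also, 7 pallets each exceed 825 kg, and no two of those can share a container, so at least 7 containers are needed.
A packing using 7 containers:
  container 1: 1250 + 350 = 1600
  container 2: 1200 + 450 = 1650
  container 3: 1050 + 500 = 1550
  container 4: 1000 + 300 + 250 = 1550
  container 5: 1000 + 250 + 200 = 1450
  container 6: 850 = 850
  container 7: 850 = 850
This matches the lower bound, so 7 is optimal.

7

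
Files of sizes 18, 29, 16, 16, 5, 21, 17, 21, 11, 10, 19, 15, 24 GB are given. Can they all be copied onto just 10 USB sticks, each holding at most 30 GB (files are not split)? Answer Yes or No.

Yes

A valid assignment using 10 USB sticks:
  USB stick 1: 29 = 29
  USB stick 2: 24 + 5 = 29
  USB stick 3: 21 = 21
  USB stick 4: 21 = 21
  USB stick 5: 19 + 11 = 30
  USB stick 6: 18 + 10 = 28
  USB stick 7: 17 = 17
  USB stick 8: 16 = 16
  USB stick 9: 16 = 16
  USB stick 10: 15 = 15
Every load is within 30 GB, so 10 USB sticks suffice.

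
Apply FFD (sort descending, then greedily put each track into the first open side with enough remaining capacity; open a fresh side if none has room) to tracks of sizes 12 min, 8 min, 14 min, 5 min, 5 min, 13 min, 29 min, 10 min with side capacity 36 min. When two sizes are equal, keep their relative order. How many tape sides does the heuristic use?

Sorted descending: 29, 14, 13, 12, 10, 8, 5, 5.
  29 → side 1 (new)  [load 29/36]
  14 → side 2 (new)  [load 14/36]
  13 → side 2  [load 27/36]
  12 → side 3 (new)  [load 12/36]
  10 → side 3  [load 22/36]
  8 → side 2  [load 35/36]
  5 → side 1  [load 34/36]
  5 → side 3  [load 27/36]
3 tape sides opened.

3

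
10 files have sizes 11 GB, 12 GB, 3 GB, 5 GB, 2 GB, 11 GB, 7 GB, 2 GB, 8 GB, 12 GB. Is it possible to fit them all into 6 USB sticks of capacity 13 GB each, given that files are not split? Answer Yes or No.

Yes

A valid assignment using 6 USB sticks:
  USB stick 1: 12 = 12
  USB stick 2: 12 = 12
  USB stick 3: 11 + 2 = 13
  USB stick 4: 11 + 2 = 13
  USB stick 5: 8 + 5 = 13
  USB stick 6: 7 + 3 = 10
Every load is within 13 GB, so 6 USB sticks suffice.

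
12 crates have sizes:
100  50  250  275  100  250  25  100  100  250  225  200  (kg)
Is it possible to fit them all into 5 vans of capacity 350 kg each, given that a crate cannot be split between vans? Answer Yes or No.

Total = 1925 kg; ⌈1925/350⌉ = 6.
At least 6 vans are required, but only 5 are allowed.

No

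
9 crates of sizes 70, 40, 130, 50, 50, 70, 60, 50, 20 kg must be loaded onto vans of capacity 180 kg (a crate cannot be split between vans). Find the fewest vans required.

Total = 130 + 70 + 70 + 60 + 50 + 50 + 50 + 40 + 20 = 540 kg.
Lower bound: ⌈540/180⌉ = 3 vans.
A packing using 3 vans:
  van 1: 130 + 50 = 180
  van 2: 70 + 70 + 40 = 180
  van 3: 60 + 50 + 50 + 20 = 180
This matches the lower bound, so 3 is optimal.

3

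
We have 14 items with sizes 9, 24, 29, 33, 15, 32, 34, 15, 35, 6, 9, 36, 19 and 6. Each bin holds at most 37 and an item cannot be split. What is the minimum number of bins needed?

Total = 36 + 35 + 34 + 33 + 32 + 29 + 24 + 19 + 15 + 15 + 9 + 9 + 6 + 6 = 302.
Lower bound: ⌈302/37⌉ = 9 bins.
A packing using 9 bins:
  bin 1: 36 = 36
  bin 2: 35 = 35
  bin 3: 34 = 34
  bin 4: 33 = 33
  bin 5: 32 = 32
  bin 6: 29 + 6 = 35
  bin 7: 24 + 9 = 33
  bin 8: 19 + 15 = 34
  bin 9: 15 + 9 + 6 = 30
This matches the lower bound, so 9 is optimal.

9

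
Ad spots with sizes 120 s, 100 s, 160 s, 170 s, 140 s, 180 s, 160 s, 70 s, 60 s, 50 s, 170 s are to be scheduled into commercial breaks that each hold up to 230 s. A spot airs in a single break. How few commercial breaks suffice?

Total = 180 + 170 + 170 + 160 + 160 + 140 + 120 + 100 + 70 + 60 + 50 = 1380 s.
Lower bound: ⌈1380/230⌉ = 6 commercial breaks.
Also, 7 ad spots each exceed 115 s, and no two of those can share a break, so at least 7 commercial breaks are needed.
A packing using 7 commercial breaks:
  break 1: 180 + 50 = 230
  break 2: 170 + 60 = 230
  break 3: 170 = 170
  break 4: 160 + 70 = 230
  break 5: 160 = 160
  break 6: 140 = 140
  break 7: 120 + 100 = 220
This matches the lower bound, so 7 is optimal.

7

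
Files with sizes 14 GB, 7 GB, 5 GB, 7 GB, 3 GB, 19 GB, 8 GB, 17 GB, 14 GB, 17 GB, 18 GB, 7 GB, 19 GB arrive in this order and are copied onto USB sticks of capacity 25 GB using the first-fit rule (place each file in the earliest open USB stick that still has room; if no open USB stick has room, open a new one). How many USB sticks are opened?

8

  14 → USB stick 1 (new)  [load 14/25]
  7 → USB stick 1  [load 21/25]
  5 → USB stick 2 (new)  [load 5/25]
  7 → USB stick 2  [load 12/25]
  3 → USB stick 1  [load 24/25]
  19 → USB stick 3 (new)  [load 19/25]
  8 → USB stick 2  [load 20/25]
  17 → USB stick 4 (new)  [load 17/25]
  14 → USB stick 5 (new)  [load 14/25]
  17 → USB stick 6 (new)  [load 17/25]
  18 → USB stick 7 (new)  [load 18/25]
  7 → USB stick 4  [load 24/25]
  19 → USB stick 8 (new)  [load 19/25]
8 USB sticks opened.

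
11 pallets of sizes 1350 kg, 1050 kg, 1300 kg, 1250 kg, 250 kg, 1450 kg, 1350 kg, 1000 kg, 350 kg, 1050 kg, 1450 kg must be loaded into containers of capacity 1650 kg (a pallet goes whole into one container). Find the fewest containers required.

9

Total = 1450 + 1450 + 1350 + 1350 + 1300 + 1250 + 1050 + 1050 + 1000 + 350 + 250 = 11850 kg.
Lower bound: ⌈11850/1650⌉ = 8 containers.
Also, 9 pallets each exceed 825 kg, and no two of those can share a container, so at least 9 containers are needed.
A packing using 9 containers:
  container 1: 1450 = 1450
  container 2: 1450 = 1450
  container 3: 1350 + 250 = 1600
  container 4: 1350 = 1350
  container 5: 1300 + 350 = 1650
  container 6: 1250 = 1250
  container 7: 1050 = 1050
  container 8: 1050 = 1050
  container 9: 1000 = 1000
This matches the lower bound, so 9 is optimal.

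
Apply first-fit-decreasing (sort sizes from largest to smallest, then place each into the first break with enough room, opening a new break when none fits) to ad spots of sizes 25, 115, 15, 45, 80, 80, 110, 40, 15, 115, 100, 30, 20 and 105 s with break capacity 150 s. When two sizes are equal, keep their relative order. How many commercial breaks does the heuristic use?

Sorted descending: 115, 115, 110, 105, 100, 80, 80, 45, 40, 30, 25, 20, 15, 15.
  115 → break 1 (new)  [load 115/150]
  115 → break 2 (new)  [load 115/150]
  110 → break 3 (new)  [load 110/150]
  105 → break 4 (new)  [load 105/150]
  100 → break 5 (new)  [load 100/150]
  80 → break 6 (new)  [load 80/150]
  80 → break 7 (new)  [load 80/150]
  45 → break 4  [load 150/150]
  40 → break 3  [load 150/150]
  30 → break 1  [load 145/150]
  25 → break 2  [load 140/150]
  20 → break 5  [load 120/150]
  15 → break 5  [load 135/150]
  15 → break 5  [load 150/150]
7 commercial breaks opened.

7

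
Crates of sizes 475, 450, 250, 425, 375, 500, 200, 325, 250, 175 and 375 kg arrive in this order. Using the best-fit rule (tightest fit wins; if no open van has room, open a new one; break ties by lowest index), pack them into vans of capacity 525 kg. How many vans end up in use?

  475 → van 1 (new)  [load 475/525]
  450 → van 2 (new)  [load 450/525]
  250 → van 3 (new)  [load 250/525]
  425 → van 4 (new)  [load 425/525]
  375 → van 5 (new)  [load 375/525]
  500 → van 6 (new)  [load 500/525]
  200 → van 3  [load 450/525]
  325 → van 7 (new)  [load 325/525]
  250 → van 8 (new)  [load 250/525]
  175 → van 7  [load 500/525]
  375 → van 9 (new)  [load 375/525]
9 vans opened.

9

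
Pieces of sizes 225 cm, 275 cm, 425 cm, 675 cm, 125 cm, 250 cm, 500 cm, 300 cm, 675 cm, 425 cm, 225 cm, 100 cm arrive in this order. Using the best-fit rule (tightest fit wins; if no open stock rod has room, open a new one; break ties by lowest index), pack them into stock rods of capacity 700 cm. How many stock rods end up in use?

7

  225 → stock rod 1 (new)  [load 225/700]
  275 → stock rod 1  [load 500/700]
  425 → stock rod 2 (new)  [load 425/700]
  675 → stock rod 3 (new)  [load 675/700]
  125 → stock rod 1  [load 625/700]
  250 → stock rod 2  [load 675/700]
  500 → stock rod 4 (new)  [load 500/700]
  300 → stock rod 5 (new)  [load 300/700]
  675 → stock rod 6 (new)  [load 675/700]
  425 → stock rod 7 (new)  [load 425/700]
  225 → stock rod 7  [load 650/700]
  100 → stock rod 4  [load 600/700]
7 stock rods opened.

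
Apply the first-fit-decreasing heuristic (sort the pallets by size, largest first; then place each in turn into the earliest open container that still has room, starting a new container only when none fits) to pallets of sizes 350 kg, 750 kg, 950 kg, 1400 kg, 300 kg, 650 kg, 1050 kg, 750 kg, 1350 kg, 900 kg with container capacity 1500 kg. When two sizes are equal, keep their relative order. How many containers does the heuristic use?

7

Sorted descending: 1400, 1350, 1050, 950, 900, 750, 750, 650, 350, 300.
  1400 → container 1 (new)  [load 1400/1500]
  1350 → container 2 (new)  [load 1350/1500]
  1050 → container 3 (new)  [load 1050/1500]
  950 → container 4 (new)  [load 950/1500]
  900 → container 5 (new)  [load 900/1500]
  750 → container 6 (new)  [load 750/1500]
  750 → container 6  [load 1500/1500]
  650 → container 7 (new)  [load 650/1500]
  350 → container 3  [load 1400/1500]
  300 → container 4  [load 1250/1500]
7 containers opened.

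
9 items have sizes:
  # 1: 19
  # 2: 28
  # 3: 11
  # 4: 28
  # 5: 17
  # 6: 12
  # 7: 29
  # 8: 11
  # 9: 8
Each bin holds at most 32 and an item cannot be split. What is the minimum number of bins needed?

6

Total = 29 + 28 + 28 + 19 + 17 + 12 + 11 + 11 + 8 = 163.
Lower bound: ⌈163/32⌉ = 6 bins.
A packing using 6 bins:
  bin 1: 29 = 29
  bin 2: 28 = 28
  bin 3: 28 = 28
  bin 4: 19 + 12 = 31
  bin 5: 17 + 11 = 28
  bin 6: 11 + 8 = 19
This matches the lower bound, so 6 is optimal.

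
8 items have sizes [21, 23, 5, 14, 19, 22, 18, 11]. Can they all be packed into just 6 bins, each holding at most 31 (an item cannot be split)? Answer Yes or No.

Yes

A valid assignment using 6 bins:
  bin 1: 23 + 5 = 28
  bin 2: 22 = 22
  bin 3: 21 = 21
  bin 4: 19 + 11 = 30
  bin 5: 18 = 18
  bin 6: 14 = 14
Every load is within 31, so 6 bins suffice.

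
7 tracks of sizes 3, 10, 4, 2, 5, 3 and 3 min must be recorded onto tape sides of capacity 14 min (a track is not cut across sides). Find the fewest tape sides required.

3

Total = 10 + 5 + 4 + 3 + 3 + 3 + 2 = 30 min.
Lower bound: ⌈30/14⌉ = 3 tape sides.
A packing using 3 tape sides:
  side 1: 10 + 4 = 14
  side 2: 5 + 3 + 3 + 3 = 14
  side 3: 2 = 2
This matches the lower bound, so 3 is optimal.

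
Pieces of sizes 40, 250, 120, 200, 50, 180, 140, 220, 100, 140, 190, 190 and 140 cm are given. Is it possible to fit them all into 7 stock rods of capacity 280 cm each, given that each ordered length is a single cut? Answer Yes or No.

No

Total = 1960 cm; ⌈1960/280⌉ = 7.
The bound of 7 does not rule out 7, but exhaustive search shows no assignment into 7 stock rods of capacity 280 cm exists — the minimum is 8.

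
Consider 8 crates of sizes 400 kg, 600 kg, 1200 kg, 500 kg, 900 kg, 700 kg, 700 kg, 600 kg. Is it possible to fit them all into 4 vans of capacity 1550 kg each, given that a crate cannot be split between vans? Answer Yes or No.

Yes

A valid assignment using 4 vans:
  van 1: 1200 = 1200
  van 2: 900 + 600 = 1500
  van 3: 700 + 700 = 1400
  van 4: 600 + 500 + 400 = 1500
Every load is within 1550 kg, so 4 vans suffice.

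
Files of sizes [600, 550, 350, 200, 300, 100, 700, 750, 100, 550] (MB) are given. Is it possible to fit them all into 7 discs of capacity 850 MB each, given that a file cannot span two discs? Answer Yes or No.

Yes

A valid assignment using 6 discs:
  disc 1: 750 + 100 = 850
  disc 2: 700 + 100 = 800
  disc 3: 600 + 200 = 800
  disc 4: 550 + 300 = 850
  disc 5: 550 = 550
  disc 6: 350 = 350
That uses only 6 ≤ 7, so 7 discs are enough.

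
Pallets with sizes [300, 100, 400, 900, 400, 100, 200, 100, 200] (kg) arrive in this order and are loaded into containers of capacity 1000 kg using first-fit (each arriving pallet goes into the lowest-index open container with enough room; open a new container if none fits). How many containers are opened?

3

  300 → container 1 (new)  [load 300/1000]
  100 → container 1  [load 400/1000]
  400 → container 1  [load 800/1000]
  900 → container 2 (new)  [load 900/1000]
  400 → container 3 (new)  [load 400/1000]
  100 → container 1  [load 900/1000]
  200 → container 3  [load 600/1000]
  100 → container 1  [load 1000/1000]
  200 → container 3  [load 800/1000]
3 containers opened.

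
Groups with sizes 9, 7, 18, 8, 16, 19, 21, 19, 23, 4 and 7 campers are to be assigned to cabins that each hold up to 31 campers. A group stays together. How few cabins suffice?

Total = 23 + 21 + 19 + 19 + 18 + 16 + 9 + 8 + 7 + 7 + 4 = 151 campers.
Lower bound: ⌈151/31⌉ = 5 cabins.
Also, 6 groups each exceed 31/2 campers, and no two of those can share a cabin, so at least 6 cabins are needed.
A packing using 6 cabins:
  cabin 1: 23 + 8 = 31
  cabin 2: 21 + 9 = 30
  cabin 3: 19 + 7 + 4 = 30
  cabin 4: 19 + 7 = 26
  cabin 5: 18 = 18
  cabin 6: 16 = 16
This matches the lower bound, so 6 is optimal.

6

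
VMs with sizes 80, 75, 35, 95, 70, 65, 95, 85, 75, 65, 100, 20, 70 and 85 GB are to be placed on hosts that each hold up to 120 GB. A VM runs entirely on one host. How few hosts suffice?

12

Total = 100 + 95 + 95 + 85 + 85 + 80 + 75 + 75 + 70 + 70 + 65 + 65 + 35 + 20 = 1015 GB.
Lower bound: ⌈1015/120⌉ = 9 hosts.
Also, 12 VMs each exceed 60 GB, and no two of those can share a host, so at least 12 hosts are needed.
A packing using 12 hosts:
  host 1: 100 + 20 = 120
  host 2: 95 = 95
  host 3: 95 = 95
  host 4: 85 + 35 = 120
  host 5: 85 = 85
  host 6: 80 = 80
  host 7: 75 = 75
  host 8: 75 = 75
  host 9: 70 = 70
  host 10: 70 = 70
  host 11: 65 = 65
  host 12: 65 = 65
This matches the lower bound, so 12 is optimal.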